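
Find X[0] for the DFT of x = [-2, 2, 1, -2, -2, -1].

X[0] = Σ(n=0 to 5) x[n] · ω_6^0 = Σ x[n]
= (-2) + (2) + (1) + (-2) + (-2) + (-1)

X[0] = -4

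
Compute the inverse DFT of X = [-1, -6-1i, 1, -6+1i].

x[n] = (1/4) Σ(k=0 to 3) X[k] · e^(2πikn/4)

Computing each x[n]:
x[0] = -3
x[1] = 0
x[2] = 3
x[3] = -1

x = [-3, 0, 3, -1]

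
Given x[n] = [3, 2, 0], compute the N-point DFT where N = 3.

X[k] = Σ(n=0 to 2) x[n] · ω_3^(nk)
where ω_3 = e^(-2πi/3)

Computing each X[k]:
X[0] = 5
X[1] = 2.0000-1.7321i
X[2] = 2.0000+1.7321i

X = [5, 2.0000-1.7321i, 2.0000+1.7321i]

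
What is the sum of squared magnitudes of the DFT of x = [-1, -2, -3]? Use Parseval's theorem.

Parseval: Σ|x[n]|² = (1/N)Σ|X[k]|², so Σ|X[k]|² = N·Σ|x[n]|² = 3·14.0000

Σ|X[k]|² = N·Σ|x[n]|² = 3·14.0000 = 42.0000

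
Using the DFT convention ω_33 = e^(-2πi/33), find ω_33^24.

ω_33^24 = e^(-2πi·24/33)
= cos(-2π·24/33) + i·sin(-2π·24/33)
= cos(-48π/33) + i·sin(-48π/33)

ω_33^24 = cos(-48π/33) + i·sin(-48π/33) = -0.1423+0.9898i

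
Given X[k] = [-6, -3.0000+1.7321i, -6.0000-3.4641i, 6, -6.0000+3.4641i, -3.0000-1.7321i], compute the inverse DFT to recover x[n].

x[n] = (1/6) Σ(k=0 to 5) X[k] · e^(2πikn/6)

Computing each x[n]:
x[0] = -3
x[1] = -1
x[2] = 0
x[3] = -3
x[4] = 3
x[5] = -2

x = [-3, -1, 0, -3, 3, -2]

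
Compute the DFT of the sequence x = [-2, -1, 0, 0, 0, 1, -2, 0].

X[k] = Σ(n=0 to 7) x[n] · ω_8^(nk)
where ω_8 = e^(-2πi/8)

Computing each X[k]:
X[0] = -4
X[1] = -3.4142-0.5858i
X[2] = 0
X[3] = -0.5858+3.4142i
X[4] = -4
X[5] = -0.5858-3.4142i
X[6] = 0
X[7] = -3.4142+0.5858i

X = [-4, -3.4142-0.5858i, 0, -0.5858+3.4142i, -4, -0.5858-3.4142i, 0, -3.4142+0.5858i]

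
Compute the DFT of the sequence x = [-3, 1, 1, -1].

X[k] = Σ(n=0 to 3) x[n] · ω_4^(nk)
where ω_4 = e^(-2πi/4)

Computing each X[k]:
X[0] = -2
X[1] = -4-2i
X[2] = -2
X[3] = -4+2i

X = [-2, -4-2i, -2, -4+2i]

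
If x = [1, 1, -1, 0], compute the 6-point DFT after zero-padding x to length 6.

Original 4-point DFT: [1, 2-1i, -1, 2+1i]
Zero-padded 6-point DFT provides frequency interpolation.

DFT_6([x, 0, ...]) = [1, 2, 1.0000-1.7321i, -1, 1.0000+1.7321i, 2]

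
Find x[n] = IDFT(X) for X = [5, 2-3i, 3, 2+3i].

x[n] = (1/4) Σ(k=0 to 3) X[k] · e^(2πikn/4)

Computing each x[n]:
x[0] = 3
x[1] = 2
x[2] = 1
x[3] = -1

x = [3, 2, 1, -1]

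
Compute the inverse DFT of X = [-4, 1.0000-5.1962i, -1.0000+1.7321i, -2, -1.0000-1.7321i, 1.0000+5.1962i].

x[n] = (1/6) Σ(k=0 to 5) X[k] · e^(2πikn/6)

Computing each x[n]:
x[0] = -1
x[1] = 1
x[2] = 1
x[3] = -1
x[4] = -3
x[5] = -1

x = [-1, 1, 1, -1, -3, -1]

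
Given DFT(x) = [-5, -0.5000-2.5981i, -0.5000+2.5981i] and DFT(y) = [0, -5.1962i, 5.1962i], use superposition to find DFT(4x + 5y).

By linearity: DFT(4x + 5y) = 4·DFT(x) + 5·DFT(y)
= 4·[-5, -0.5000-2.5981i, -0.5000+2.5981i] + 5·[0, -5.1962i, 5.1962i]

Computing element-wise:
Z[0] = 4·(-5) + 5·(0) = -20
Z[1] = 4·(-0.5000-2.5981i) + 5·(-5.1962i) = -2.0000-36.3734i
Z[2] = 4·(-0.5000+2.5981i) + 5·(5.1962i) = -2.0000+36.3734i

DFT(4x + 5y) = 4·X + 5·Y = [-20, -2.0000-36.3734i, -2.0000+36.3734i]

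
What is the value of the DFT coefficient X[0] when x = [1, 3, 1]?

X[0] = Σ(n=0 to 2) x[n] · ω_3^0 = Σ x[n]
= (1) + (3) + (1)

X[0] = 5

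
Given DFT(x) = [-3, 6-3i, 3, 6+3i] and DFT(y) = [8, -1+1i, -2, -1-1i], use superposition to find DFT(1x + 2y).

By linearity: DFT(1x + 2y) = 1·DFT(x) + 2·DFT(y)
= 1·[-3, 6-3i, 3, 6+3i] + 2·[8, -1+1i, -2, -1-1i]

Computing element-wise:
Z[0] = 1·(-3) + 2·(8) = 13
Z[1] = 1·(6-3i) + 2·(-1+1i) = 4-1i
Z[2] = 1·(3) + 2·(-2) = -1
Z[3] = 1·(6+3i) + 2·(-1-1i) = 4+1i

DFT(1x + 2y) = 1·X + 2·Y = [13, 4-1i, -1, 4+1i]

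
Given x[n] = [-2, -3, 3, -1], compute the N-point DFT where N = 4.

X[k] = Σ(n=0 to 3) x[n] · ω_4^(nk)
where ω_4 = e^(-2πi/4)

Computing each X[k]:
X[0] = -3
X[1] = -5+2i
X[2] = 5
X[3] = -5-2i

X = [-3, -5+2i, 5, -5-2i]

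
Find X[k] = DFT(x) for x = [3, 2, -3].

X[k] = Σ(n=0 to 2) x[n] · ω_3^(nk)
where ω_3 = e^(-2πi/3)

Computing each X[k]:
X[0] = 2
X[1] = 3.5000-4.3301i
X[2] = 3.5000+4.3301i

X = [2, 3.5000-4.3301i, 3.5000+4.3301i]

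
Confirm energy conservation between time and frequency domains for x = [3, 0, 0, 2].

Time domain:
Σ|x[n]|² = |3|² + |0|² + |0|² + |2|² = 13.0000

Frequency domain:
(1/4)Σ|X[k]|² = (1/4)(|5|² + |3+2i|² + |1|² + |3-2i|²) = (1/4)·52.0000 = 13.0000

Both sides agree, confirming Parseval's theorem.

Σ|x[n]|² = (1/N)Σ|X[k]|² = 13.0000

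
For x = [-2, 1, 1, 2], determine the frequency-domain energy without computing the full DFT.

Parseval: Σ|x[n]|² = (1/N)Σ|X[k]|², so Σ|X[k]|² = N·Σ|x[n]|² = 4·10.0000

Σ|X[k]|² = N·Σ|x[n]|² = 4·10.0000 = 40.0000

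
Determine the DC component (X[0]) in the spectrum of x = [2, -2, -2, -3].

X[0] = Σ(n=0 to 3) x[n] · ω_4^0 = Σ x[n]
= (2) + (-2) + (-2) + (-3)

X[0] = -5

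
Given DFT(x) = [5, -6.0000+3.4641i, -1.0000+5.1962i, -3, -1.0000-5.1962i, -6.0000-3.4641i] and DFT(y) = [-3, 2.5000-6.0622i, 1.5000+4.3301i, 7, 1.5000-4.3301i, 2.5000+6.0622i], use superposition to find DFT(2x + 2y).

By linearity: DFT(2x + 2y) = 2·DFT(x) + 2·DFT(y)
= 2·[5, -6.0000+3.4641i, -1.0000+5.1962i, -3, -1.0000-5.1962i, -6.0000-3.4641i] + 2·[-3, 2.5000-6.0622i, 1.5000+4.3301i, 7, 1.5000-4.3301i, 2.5000+6.0622i]

Computing element-wise:
Z[0] = 2·(5) + 2·(-3) = 4
Z[1] = 2·(-6.0000+3.4641i) + 2·(2.5000-6.0622i) = -7.0000-5.1962i
Z[2] = 2·(-1.0000+5.1962i) + 2·(1.5000+4.3301i) = 1.0000+19.0526i
Z[3] = 2·(-3) + 2·(7) = 8
Z[4] = 2·(-1.0000-5.1962i) + 2·(1.5000-4.3301i) = 1.0000-19.0526i
Z[5] = 2·(-6.0000-3.4641i) + 2·(2.5000+6.0622i) = -7.0000+5.1962i

DFT(2x + 2y) = 2·X + 2·Y = [4, -7.0000-5.1962i, 1.0000+19.0526i, 8, 1.0000-19.0526i, -7.0000+5.1962i]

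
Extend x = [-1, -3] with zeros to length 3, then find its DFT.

Original 2-point DFT: [-4, 2]
Zero-padded 3-point DFT provides frequency interpolation.

DFT_3([x, 0, ...]) = [-4, 0.5000+2.5981i, 0.5000-2.5981i]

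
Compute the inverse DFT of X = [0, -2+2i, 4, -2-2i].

x[n] = (1/4) Σ(k=0 to 3) X[k] · e^(2πikn/4)

Computing each x[n]:
x[0] = 0
x[1] = -2
x[2] = 2
x[3] = 0

x = [0, -2, 2, 0]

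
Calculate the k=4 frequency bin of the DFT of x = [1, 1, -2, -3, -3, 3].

X[4] = Σ(n=0 to 5) x[n] · ω_6^(4n) where ω_6 = e^(-2πi/6)
= (1)·ω_6^0 + (1)·ω_6^4 + (-2)·ω_6^8 + (-3)·ω_6^12 + (-3)·ω_6^16 + (3)·ω_6^20

X[4] = -1.5000-2.5981i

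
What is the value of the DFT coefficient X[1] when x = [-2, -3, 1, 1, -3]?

X[1] = Σ(n=0 to 4) x[n] · ω_5^(1n) where ω_5 = e^(-2πi/5)
= (-2)·ω_5^0 + (-3)·ω_5^1 + (1)·ω_5^2 + (1)·ω_5^3 + (-3)·ω_5^4

X[1] = -5.4721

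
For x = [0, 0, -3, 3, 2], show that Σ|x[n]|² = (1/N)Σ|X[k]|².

Time domain:
Σ|x[n]|² = |0|² + |0|² + |-3|² + |3|² + |2|² = 22.0000

Frequency domain:
(1/5)Σ|X[k]|² = (1/5)(|2|² + |0.6180+5.4288i|² + |-1.6180-4.5308i|² + |-1.6180+4.5308i|² + |0.6180-5.4288i|²) = (1/5)·110.0000 = 22.0000

Both sides agree, confirming Parseval's theorem.

Σ|x[n]|² = (1/N)Σ|X[k]|² = 22.0000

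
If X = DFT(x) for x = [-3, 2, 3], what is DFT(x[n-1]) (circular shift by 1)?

Time shift by 1: X_shifted[k] = ω_3^(1k) · X[k]
Shifted x = [3, -3, 2]

DFT(x[n-1]) = [2, 3.5000+4.3301i, 3.5000-4.3301i]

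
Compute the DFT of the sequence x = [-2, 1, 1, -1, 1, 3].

X[k] = Σ(n=0 to 5) x[n] · ω_6^(nk)
where ω_6 = e^(-2πi/6)

Computing each X[k]:
X[0] = 3
X[1] = 1.7321i
X[2] = -6.0000+1.7321i
X[3] = -3
X[4] = -6.0000-1.7321i
X[5] = -1.7321i

X = [3, 1.7321i, -6.0000+1.7321i, -3, -6.0000-1.7321i, -1.7321i]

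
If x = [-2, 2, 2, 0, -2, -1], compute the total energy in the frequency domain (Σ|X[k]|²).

Parseval: Σ|x[n]|² = (1/N)Σ|X[k]|², so Σ|X[k]|² = N·Σ|x[n]|² = 6·17.0000

Σ|X[k]|² = N·Σ|x[n]|² = 6·17.0000 = 102.0000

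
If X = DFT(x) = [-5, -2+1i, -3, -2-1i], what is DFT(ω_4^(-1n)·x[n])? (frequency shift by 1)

Modulation property: DFT(ω_4^(-1n)·x[n]) = X[(k-1) mod 4], so circularly shift X by 1 positions.

X[k-1] = [-2-1i, -5, -2+1i, -3]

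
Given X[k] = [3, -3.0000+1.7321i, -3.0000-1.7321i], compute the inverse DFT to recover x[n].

x[n] = (1/3) Σ(k=0 to 2) X[k] · e^(2πikn/3)

Computing each x[n]:
x[0] = -1
x[1] = 1
x[2] = 3

x = [-1, 1, 3]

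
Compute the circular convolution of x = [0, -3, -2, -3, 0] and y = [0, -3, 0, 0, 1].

(x ⊛ y)[n] = Σ(m=0 to 4) x[m] · y[(n-m) mod 5]

Computing each output sample:
(x ⊛ y)[0] = -3
(x ⊛ y)[1] = -2
(x ⊛ y)[2] = 6
(x ⊛ y)[3] = 6
(x ⊛ y)[4] = 9

x ⊛ y = [-3, -2, 6, 6, 9]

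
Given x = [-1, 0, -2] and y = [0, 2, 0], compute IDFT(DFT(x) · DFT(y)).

(x ⊛ y)[n] = Σ(m=0 to 2) x[m] · y[(n-m) mod 3]

Computing each output sample:
(x ⊛ y)[0] = -4
(x ⊛ y)[1] = -2
(x ⊛ y)[2] = 0

x ⊛ y = [-4, -2, 0]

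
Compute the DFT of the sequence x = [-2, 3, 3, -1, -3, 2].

X[k] = Σ(n=0 to 5) x[n] · ω_6^(nk)
where ω_6 = e^(-2πi/6)

Computing each X[k]:
X[0] = 2
X[1] = 1.5000-6.0622i
X[2] = -5.5000+4.3301i
X[3] = -6
X[4] = -5.5000-4.3301i
X[5] = 1.5000+6.0622i

X = [2, 1.5000-6.0622i, -5.5000+4.3301i, -6, -5.5000-4.3301i, 1.5000+6.0622i]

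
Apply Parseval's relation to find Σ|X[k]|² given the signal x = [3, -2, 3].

Parseval: Σ|x[n]|² = (1/N)Σ|X[k]|², so Σ|X[k]|² = N·Σ|x[n]|² = 3·22.0000

Σ|X[k]|² = N·Σ|x[n]|² = 3·22.0000 = 66.0000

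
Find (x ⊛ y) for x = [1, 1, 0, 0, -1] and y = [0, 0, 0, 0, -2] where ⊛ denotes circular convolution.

(x ⊛ y)[n] = Σ(m=0 to 4) x[m] · y[(n-m) mod 5]

Computing each output sample:
(x ⊛ y)[0] = -2
(x ⊛ y)[1] = 0
(x ⊛ y)[2] = 0
(x ⊛ y)[3] = 2
(x ⊛ y)[4] = -2

x ⊛ y = [-2, 0, 0, 2, -2]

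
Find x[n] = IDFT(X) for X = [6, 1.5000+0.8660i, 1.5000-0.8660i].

x[n] = (1/3) Σ(k=0 to 2) X[k] · e^(2πikn/3)

Computing each x[n]:
x[0] = 3
x[1] = 1
x[2] = 2

x = [3, 1, 2]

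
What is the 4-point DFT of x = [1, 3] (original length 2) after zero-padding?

Original 2-point DFT: [4, -2]
Zero-padded 4-point DFT provides frequency interpolation.

DFT_4([x, 0, ...]) = [4, 1-3i, -2, 1+3i]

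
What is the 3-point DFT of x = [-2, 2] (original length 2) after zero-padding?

Original 2-point DFT: [0, -4]
Zero-padded 3-point DFT provides frequency interpolation.

DFT_3([x, 0, ...]) = [0, -3.0000-1.7321i, -3.0000+1.7321i]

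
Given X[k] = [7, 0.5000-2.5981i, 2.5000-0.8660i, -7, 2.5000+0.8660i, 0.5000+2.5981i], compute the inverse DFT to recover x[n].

x[n] = (1/6) Σ(k=0 to 5) X[k] · e^(2πikn/6)

Computing each x[n]:
x[0] = 1
x[1] = 3
x[2] = 0
x[3] = 3
x[4] = -1
x[5] = 1

x = [1, 3, 0, 3, -1, 1]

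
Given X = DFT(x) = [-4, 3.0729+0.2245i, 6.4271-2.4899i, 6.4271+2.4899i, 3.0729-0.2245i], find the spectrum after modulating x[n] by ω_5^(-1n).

Modulation property: DFT(ω_5^(-1n)·x[n]) = X[(k-1) mod 5], so circularly shift X by 1 positions.

X[k-1] = [3.0729-0.2245i, -4, 3.0729+0.2245i, 6.4271-2.4899i, 6.4271+2.4899i]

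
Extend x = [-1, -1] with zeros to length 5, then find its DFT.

Original 2-point DFT: [-2, 0]
Zero-padded 5-point DFT provides frequency interpolation.

DFT_5([x, 0, ...]) = [-2, -1.3090+0.9511i, -0.1910+0.5878i, -0.1910-0.5878i, -1.3090-0.9511i]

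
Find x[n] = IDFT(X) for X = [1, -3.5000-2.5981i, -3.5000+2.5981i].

x[n] = (1/3) Σ(k=0 to 2) X[k] · e^(2πikn/3)

Computing each x[n]:
x[0] = -2
x[1] = 3
x[2] = 0

x = [-2, 3, 0]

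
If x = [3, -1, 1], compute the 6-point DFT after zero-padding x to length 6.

Original 3-point DFT: [3, 3.0000+1.7321i, 3.0000-1.7321i]
Zero-padded 6-point DFT provides frequency interpolation.

DFT_6([x, 0, ...]) = [3, 2, 3.0000+1.7321i, 5, 3.0000-1.7321i, 2]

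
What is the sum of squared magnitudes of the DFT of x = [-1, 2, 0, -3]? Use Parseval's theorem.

Parseval: Σ|x[n]|² = (1/N)Σ|X[k]|², so Σ|X[k]|² = N·Σ|x[n]|² = 4·14.0000

Σ|X[k]|² = N·Σ|x[n]|² = 4·14.0000 = 56.0000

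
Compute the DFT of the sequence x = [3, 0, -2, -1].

X[k] = Σ(n=0 to 3) x[n] · ω_4^(nk)
where ω_4 = e^(-2πi/4)

Computing each X[k]:
X[0] = 0
X[1] = 5-1i
X[2] = 2
X[3] = 5+1i

X = [0, 5-1i, 2, 5+1i]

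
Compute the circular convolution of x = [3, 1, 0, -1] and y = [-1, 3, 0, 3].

(x ⊛ y)[n] = Σ(m=0 to 3) x[m] · y[(n-m) mod 4]

Computing each output sample:
(x ⊛ y)[0] = -3
(x ⊛ y)[1] = 8
(x ⊛ y)[2] = 0
(x ⊛ y)[3] = 10

x ⊛ y = [-3, 8, 0, 10]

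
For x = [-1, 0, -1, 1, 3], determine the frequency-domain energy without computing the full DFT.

Parseval: Σ|x[n]|² = (1/N)Σ|X[k]|², so Σ|X[k]|² = N·Σ|x[n]|² = 5·12.0000

Σ|X[k]|² = N·Σ|x[n]|² = 5·12.0000 = 60.0000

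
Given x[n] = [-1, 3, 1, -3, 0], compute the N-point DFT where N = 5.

X[k] = Σ(n=0 to 4) x[n] · ω_5^(nk)
where ω_5 = e^(-2πi/5)

Computing each X[k]:
X[0] = 0
X[1] = 1.5451-5.2043i
X[2] = -4.0451+2.0409i
X[3] = -4.0451-2.0409i
X[4] = 1.5451+5.2043i

X = [0, 1.5451-5.2043i, -4.0451+2.0409i, -4.0451-2.0409i, 1.5451+5.2043i]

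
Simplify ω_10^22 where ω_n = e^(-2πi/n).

Since ω_10^10 = 1, powers reduce modulo 10.
22 mod 10 = 2
So ω_10^22 = ω_10^2 = e^(-2πi·2/10)

ω_10^22 = ω_10^2 = 0.3090-0.9511i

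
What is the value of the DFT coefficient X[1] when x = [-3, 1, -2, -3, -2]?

X[1] = Σ(n=0 to 4) x[n] · ω_5^(1n) where ω_5 = e^(-2πi/5)
= (-3)·ω_5^0 + (1)·ω_5^1 + (-2)·ω_5^2 + (-3)·ω_5^3 + (-2)·ω_5^4

X[1] = 0.7361-3.4410i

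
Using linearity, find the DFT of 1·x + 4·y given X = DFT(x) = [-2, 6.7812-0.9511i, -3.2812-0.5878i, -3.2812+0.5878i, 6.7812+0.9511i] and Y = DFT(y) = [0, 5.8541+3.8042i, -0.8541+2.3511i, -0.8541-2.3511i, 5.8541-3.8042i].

By linearity: DFT(1x + 4y) = 1·DFT(x) + 4·DFT(y)
= 1·[-2, 6.7812-0.9511i, -3.2812-0.5878i, -3.2812+0.5878i, 6.7812+0.9511i] + 4·[0, 5.8541+3.8042i, -0.8541+2.3511i, -0.8541-2.3511i, 5.8541-3.8042i]

Computing element-wise:
Z[0] = 1·(-2) + 4·(0) = -2
Z[1] = 1·(6.7812-0.9511i) + 4·(5.8541+3.8042i) = 30.1976+14.2657i
Z[2] = 1·(-3.2812-0.5878i) + 4·(-0.8541+2.3511i) = -6.6976+8.8166i
Z[3] = 1·(-3.2812+0.5878i) + 4·(-0.8541-2.3511i) = -6.6976-8.8166i
Z[4] = 1·(6.7812+0.9511i) + 4·(5.8541-3.8042i) = 30.1976-14.2657i

DFT(1x + 4y) = 1·X + 4·Y = [-2, 30.1976+14.2657i, -6.6976+8.8166i, -6.6976-8.8166i, 30.1976-14.2657i]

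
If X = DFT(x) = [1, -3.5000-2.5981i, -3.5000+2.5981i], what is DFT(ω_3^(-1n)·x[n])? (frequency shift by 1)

Modulation property: DFT(ω_3^(-1n)·x[n]) = X[(k-1) mod 3], so circularly shift X by 1 positions.

X[k-1] = [-3.5000+2.5981i, 1, -3.5000-2.5981i]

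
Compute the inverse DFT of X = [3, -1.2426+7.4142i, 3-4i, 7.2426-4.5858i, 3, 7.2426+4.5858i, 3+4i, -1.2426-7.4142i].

x[n] = (1/8) Σ(k=0 to 7) X[k] · e^(2πikn/8)

Computing each x[n]:
x[0] = 3
x[1] = -1
x[2] = -3
x[3] = 0
x[4] = 0
x[5] = 3
x[6] = 3
x[7] = -2

x = [3, -1, -3, 0, 0, 3, 3, -2]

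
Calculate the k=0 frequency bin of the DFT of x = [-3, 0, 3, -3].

X[0] = Σ(n=0 to 3) x[n] · ω_4^0 = Σ x[n]
= (-3) + (0) + (3) + (-3)

X[0] = -3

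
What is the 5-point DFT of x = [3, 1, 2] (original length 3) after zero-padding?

Original 3-point DFT: [6, 1.5000+0.8660i, 1.5000-0.8660i]
Zero-padded 5-point DFT provides frequency interpolation.

DFT_5([x, 0, ...]) = [6, 1.6910-2.1266i, 2.8090+1.3143i, 2.8090-1.3143i, 1.6910+2.1266i]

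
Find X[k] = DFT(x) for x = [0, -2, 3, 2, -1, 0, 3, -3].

X[k] = Σ(n=0 to 7) x[n] · ω_8^(nk)
where ω_8 = e^(-2πi/8)

Computing each X[k]:
X[0] = 2
X[1] = -3.9497-2.1213i
X[2] = -7+1i
X[3] = 5.9497-2.1213i
X[4] = 8
X[5] = 5.9497+2.1213i
X[6] = -7-1i
X[7] = -3.9497+2.1213i

X = [2, -3.9497-2.1213i, -7+1i, 5.9497-2.1213i, 8, 5.9497+2.1213i, -7-1i, -3.9497+2.1213i]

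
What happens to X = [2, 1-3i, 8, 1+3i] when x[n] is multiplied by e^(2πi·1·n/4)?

Modulation property: DFT(ω_4^(-1n)·x[n]) = X[(k-1) mod 4], so circularly shift X by 1 positions.

X[k-1] = [1+3i, 2, 1-3i, 8]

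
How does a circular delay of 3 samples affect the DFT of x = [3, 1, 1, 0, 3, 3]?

Time shift by 3: X_shifted[k] = ω_6^(3k) · X[k]
Shifted x = [0, 3, 3, 3, 1, 1]

DFT(x[n-3]) = [11, -3.0000-3.4641i, -1, -3, -1, -3.0000+3.4641i]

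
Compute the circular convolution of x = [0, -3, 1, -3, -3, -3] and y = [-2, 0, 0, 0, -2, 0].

(x ⊛ y)[n] = Σ(m=0 to 5) x[m] · y[(n-m) mod 6]

Computing each output sample:
(x ⊛ y)[0] = -2
(x ⊛ y)[1] = 12
(x ⊛ y)[2] = 4
(x ⊛ y)[3] = 12
(x ⊛ y)[4] = 6
(x ⊛ y)[5] = 12

x ⊛ y = [-2, 12, 4, 12, 6, 12]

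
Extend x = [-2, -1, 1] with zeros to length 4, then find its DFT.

Original 3-point DFT: [-2, -2.0000+1.7321i, -2.0000-1.7321i]
Zero-padded 4-point DFT provides frequency interpolation.

DFT_4([x, 0, ...]) = [-2, -3+1i, 0, -3-1i]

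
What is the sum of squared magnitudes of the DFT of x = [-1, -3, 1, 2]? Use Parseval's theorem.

Parseval: Σ|x[n]|² = (1/N)Σ|X[k]|², so Σ|X[k]|² = N·Σ|x[n]|² = 4·15.0000

Σ|X[k]|² = N·Σ|x[n]|² = 4·15.0000 = 60.0000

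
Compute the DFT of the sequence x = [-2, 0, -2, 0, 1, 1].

X[k] = Σ(n=0 to 5) x[n] · ω_6^(nk)
where ω_6 = e^(-2πi/6)

Computing each X[k]:
X[0] = -2
X[1] = -1.0000+3.4641i
X[2] = -2.0000-1.7321i
X[3] = -4
X[4] = -2.0000+1.7321i
X[5] = -1.0000-3.4641i

X = [-2, -1.0000+3.4641i, -2.0000-1.7321i, -4, -2.0000+1.7321i, -1.0000-3.4641i]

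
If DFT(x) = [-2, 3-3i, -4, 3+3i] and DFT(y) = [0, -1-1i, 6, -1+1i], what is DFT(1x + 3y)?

By linearity: DFT(1x + 3y) = 1·DFT(x) + 3·DFT(y)
= 1·[-2, 3-3i, -4, 3+3i] + 3·[0, -1-1i, 6, -1+1i]

Computing element-wise:
Z[0] = 1·(-2) + 3·(0) = -2
Z[1] = 1·(3-3i) + 3·(-1-1i) = -6i
Z[2] = 1·(-4) + 3·(6) = 14
Z[3] = 1·(3+3i) + 3·(-1+1i) = 6i

DFT(1x + 3y) = 1·X + 3·Y = [-2, -6i, 14, 6i]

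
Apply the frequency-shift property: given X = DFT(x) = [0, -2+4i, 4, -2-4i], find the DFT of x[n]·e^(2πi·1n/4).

Modulation property: DFT(ω_4^(-1n)·x[n]) = X[(k-1) mod 4], so circularly shift X by 1 positions.

X[k-1] = [-2-4i, 0, -2+4i, 4]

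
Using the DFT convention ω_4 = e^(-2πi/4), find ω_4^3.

ω_4^3 = e^(-2πi·3/4)
= cos(-2π·3/4) + i·sin(-2π·3/4)
= cos(-6π/4) + i·sin(-6π/4)

ω_4^3 = cos(-6π/4) + i·sin(-6π/4) = 1i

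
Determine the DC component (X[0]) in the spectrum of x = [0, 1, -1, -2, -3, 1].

X[0] = Σ(n=0 to 5) x[n] · ω_6^0 = Σ x[n]
= (0) + (1) + (-1) + (-2) + (-3) + (1)

X[0] = -4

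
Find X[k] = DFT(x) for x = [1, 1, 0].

X[k] = Σ(n=0 to 2) x[n] · ω_3^(nk)
where ω_3 = e^(-2πi/3)

Computing each X[k]:
X[0] = 2
X[1] = 0.5000-0.8660i
X[2] = 0.5000+0.8660i

X = [2, 0.5000-0.8660i, 0.5000+0.8660i]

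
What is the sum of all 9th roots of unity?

Sum of all nth roots of unity equals 0 for n > 1 (geometric series with r ≠ 1).

0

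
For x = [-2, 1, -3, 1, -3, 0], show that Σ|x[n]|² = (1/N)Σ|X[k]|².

Time domain:
Σ|x[n]|² = |-2|² + |1|² + |-3|² + |1|² + |-3|² + |0|² = 24.0000

Frequency domain:
(1/6)Σ|X[k]|² = (1/6)(|-6|² + |0.5000-0.8660i|² + |1.5000-0.8660i|² + |-10|² + |1.5000+0.8660i|² + |0.5000+0.8660i|²) = (1/6)·144.0000 = 24.0000

Both sides agree, confirming Parseval's theorem.

Σ|x[n]|² = (1/N)Σ|X[k]|² = 24.0000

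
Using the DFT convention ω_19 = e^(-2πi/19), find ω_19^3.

ω_19^3 = e^(-2πi·3/19)
= cos(-2π·3/19) + i·sin(-2π·3/19)
= cos(-6π/19) + i·sin(-6π/19)

ω_19^3 = cos(-6π/19) + i·sin(-6π/19) = 0.5469-0.8372i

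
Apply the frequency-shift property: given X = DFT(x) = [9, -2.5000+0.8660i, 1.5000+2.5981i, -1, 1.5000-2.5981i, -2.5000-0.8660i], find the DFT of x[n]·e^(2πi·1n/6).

Modulation property: DFT(ω_6^(-1n)·x[n]) = X[(k-1) mod 6], so circularly shift X by 1 positions.

X[k-1] = [-2.5000-0.8660i, 9, -2.5000+0.8660i, 1.5000+2.5981i, -1, 1.5000-2.5981i]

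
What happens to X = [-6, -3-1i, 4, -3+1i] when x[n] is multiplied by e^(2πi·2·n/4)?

Modulation property: DFT(ω_4^(-2n)·x[n]) = X[(k-2) mod 4], so circularly shift X by 2 positions.

X[k-2] = [4, -3+1i, -6, -3-1i]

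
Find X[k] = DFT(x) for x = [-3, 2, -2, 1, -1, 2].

X[k] = Σ(n=0 to 5) x[n] · ω_6^(nk)
where ω_6 = e^(-2πi/6)

Computing each X[k]:
X[0] = -1
X[1] = -0.5000+0.8660i
X[2] = -2.5000-0.8660i
X[3] = -11
X[4] = -2.5000+0.8660i
X[5] = -0.5000-0.8660i

X = [-1, -0.5000+0.8660i, -2.5000-0.8660i, -11, -2.5000+0.8660i, -0.5000-0.8660i]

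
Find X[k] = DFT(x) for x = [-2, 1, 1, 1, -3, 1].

X[k] = Σ(n=0 to 5) x[n] · ω_6^(nk)
where ω_6 = e^(-2πi/6)

Computing each X[k]:
X[0] = -1
X[1] = -1.0000-3.4641i
X[2] = -1.0000+3.4641i
X[3] = -7
X[4] = -1.0000-3.4641i
X[5] = -1.0000+3.4641i

X = [-1, -1.0000-3.4641i, -1.0000+3.4641i, -7, -1.0000-3.4641i, -1.0000+3.4641i]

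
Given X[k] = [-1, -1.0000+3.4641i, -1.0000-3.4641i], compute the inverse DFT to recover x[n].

x[n] = (1/3) Σ(k=0 to 2) X[k] · e^(2πikn/3)

Computing each x[n]:
x[0] = -1
x[1] = -2
x[2] = 2

x = [-1, -2, 2]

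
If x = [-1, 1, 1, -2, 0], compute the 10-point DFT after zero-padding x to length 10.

Original 5-point DFT: [-1, 0.1180-2.7144i, -2.1180+2.2654i, -2.1180-2.2654i, 0.1180+2.7144i]
Zero-padded 10-point DFT provides frequency interpolation.

DFT_10([x, 0, ...]) = [-1, 0.7361+0.3633i, 0.1180-2.7144i, -3.7361-1.5388i, -2.1180+2.2654i, 1, -2.1180-2.2654i, -3.7361+1.5388i, 0.1180+2.7144i, 0.7361-0.3633i]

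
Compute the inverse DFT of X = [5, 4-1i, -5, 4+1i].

x[n] = (1/4) Σ(k=0 to 3) X[k] · e^(2πikn/4)

Computing each x[n]:
x[0] = 2
x[1] = 3
x[2] = -2
x[3] = 2

x = [2, 3, -2, 2]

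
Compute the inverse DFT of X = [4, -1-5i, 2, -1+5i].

x[n] = (1/4) Σ(k=0 to 3) X[k] · e^(2πikn/4)

Computing each x[n]:
x[0] = 1
x[1] = 3
x[2] = 2
x[3] = -2

x = [1, 3, 2, -2]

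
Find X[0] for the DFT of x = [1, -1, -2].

X[0] = Σ(n=0 to 2) x[n] · ω_3^0 = Σ x[n]
= (1) + (-1) + (-2)

X[0] = -2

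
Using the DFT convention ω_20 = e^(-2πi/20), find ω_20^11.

ω_20^11 = e^(-2πi·11/20)
= cos(-2π·11/20) + i·sin(-2π·11/20)
= cos(-22π/20) + i·sin(-22π/20)

ω_20^11 = cos(-22π/20) + i·sin(-22π/20) = -0.9511+0.3090i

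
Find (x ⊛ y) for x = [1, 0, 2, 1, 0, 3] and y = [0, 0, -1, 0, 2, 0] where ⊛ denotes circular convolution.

(x ⊛ y)[n] = Σ(m=0 to 5) x[m] · y[(n-m) mod 6]

Computing each output sample:
(x ⊛ y)[0] = 4
(x ⊛ y)[1] = -1
(x ⊛ y)[2] = -1
(x ⊛ y)[3] = 6
(x ⊛ y)[4] = 0
(x ⊛ y)[5] = -1

x ⊛ y = [4, -1, -1, 6, 0, -1]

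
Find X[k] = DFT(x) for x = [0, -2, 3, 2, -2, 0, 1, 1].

X[k] = Σ(n=0 to 7) x[n] · ω_8^(nk)
where ω_8 = e^(-2πi/8)

Computing each X[k]:
X[0] = 3
X[1] = -0.1213-1.2929i
X[2] = -6+5i
X[3] = 4.1213+2.7071i
X[4] = 1
X[5] = 4.1213-2.7071i
X[6] = -6-5i
X[7] = -0.1213+1.2929i

X = [3, -0.1213-1.2929i, -6+5i, 4.1213+2.7071i, 1, 4.1213-2.7071i, -6-5i, -0.1213+1.2929i]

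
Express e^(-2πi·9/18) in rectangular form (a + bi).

ω_18^9 = e^(-2πi·9/18)
= cos(-2π·9/18) + i·sin(-2π·9/18)
= cos(-18π/18) + i·sin(-18π/18)

ω_18^9 = cos(-18π/18) + i·sin(-18π/18) = -1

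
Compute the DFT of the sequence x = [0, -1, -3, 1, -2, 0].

X[k] = Σ(n=0 to 5) x[n] · ω_6^(nk)
where ω_6 = e^(-2πi/6)

Computing each X[k]:
X[0] = -5
X[1] = 1.0000+1.7321i
X[2] = 4
X[3] = -5
X[4] = 4
X[5] = 1.0000-1.7321i

X = [-5, 1.0000+1.7321i, 4, -5, 4, 1.0000-1.7321i]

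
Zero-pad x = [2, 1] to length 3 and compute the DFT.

Original 2-point DFT: [3, 1]
Zero-padded 3-point DFT provides frequency interpolation.

DFT_3([x, 0, ...]) = [3, 1.5000-0.8660i, 1.5000+0.8660i]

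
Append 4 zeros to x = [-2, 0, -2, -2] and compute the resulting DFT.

Original 4-point DFT: [-6, -2i, -2, 2i]
Zero-padded 8-point DFT provides frequency interpolation.

DFT_8([x, 0, ...]) = [-6, -0.5858+3.4142i, -2i, -3.4142-0.5858i, -2, -3.4142+0.5858i, 2i, -0.5858-3.4142i]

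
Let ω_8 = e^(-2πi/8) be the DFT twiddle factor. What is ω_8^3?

ω_8^3 = e^(-2πi·3/8)
= cos(-2π·3/8) + i·sin(-2π·3/8)
= cos(-6π/8) + i·sin(-6π/8)

ω_8^3 = cos(-6π/8) + i·sin(-6π/8) = -0.7071-0.7071i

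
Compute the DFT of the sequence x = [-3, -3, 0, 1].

X[k] = Σ(n=0 to 3) x[n] · ω_4^(nk)
where ω_4 = e^(-2πi/4)

Computing each X[k]:
X[0] = -5
X[1] = -3+4i
X[2] = -1
X[3] = -3-4i

X = [-5, -3+4i, -1, -3-4i]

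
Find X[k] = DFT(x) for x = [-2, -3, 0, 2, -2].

X[k] = Σ(n=0 to 4) x[n] · ω_5^(nk)
where ω_5 = e^(-2πi/5)

Computing each X[k]:
X[0] = -5
X[1] = -5.1631+2.1266i
X[2] = 2.6631-1.3143i
X[3] = 2.6631+1.3143i
X[4] = -5.1631-2.1266i

X = [-5, -5.1631+2.1266i, 2.6631-1.3143i, 2.6631+1.3143i, -5.1631-2.1266i]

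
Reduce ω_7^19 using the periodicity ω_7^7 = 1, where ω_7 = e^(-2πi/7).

Since ω_7^7 = 1, powers reduce modulo 7.
19 mod 7 = 5
So ω_7^19 = ω_7^5 = e^(-2πi·5/7)

ω_7^19 = ω_7^5 = -0.2225+0.9749i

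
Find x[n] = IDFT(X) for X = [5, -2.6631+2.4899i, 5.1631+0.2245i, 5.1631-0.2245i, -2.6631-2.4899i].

x[n] = (1/5) Σ(k=0 to 4) X[k] · e^(2πikn/5)

Computing each x[n]:
x[0] = 2
x[1] = -2
x[2] = 2
x[3] = 3
x[4] = 0

x = [2, -2, 2, 3, 0]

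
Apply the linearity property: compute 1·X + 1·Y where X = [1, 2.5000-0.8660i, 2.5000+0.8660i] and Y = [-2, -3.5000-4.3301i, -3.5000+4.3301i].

By linearity: DFT(1x + 1y) = 1·DFT(x) + 1·DFT(y)
= 1·[1, 2.5000-0.8660i, 2.5000+0.8660i] + 1·[-2, -3.5000-4.3301i, -3.5000+4.3301i]

Computing element-wise:
Z[0] = 1·(1) + 1·(-2) = -1
Z[1] = 1·(2.5000-0.8660i) + 1·(-3.5000-4.3301i) = -1.0000-5.1961i
Z[2] = 1·(2.5000+0.8660i) + 1·(-3.5000+4.3301i) = -1.0000+5.1961i

DFT(1x + 1y) = 1·X + 1·Y = [-1, -1.0000-5.1961i, -1.0000+5.1961i]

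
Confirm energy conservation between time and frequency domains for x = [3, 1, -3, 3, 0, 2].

Time domain:
Σ|x[n]|² = |3|² + |1|² + |-3|² + |3|² + |0|² + |2|² = 32.0000

Frequency domain:
(1/6)Σ|X[k]|² = (1/6)(|6|² + |3.0000+3.4641i|² + |6.0000-1.7321i|² + |-6|² + |6.0000+1.7321i|² + |3.0000-3.4641i|²) = (1/6)·192.0000 = 32.0000

Both sides agree, confirming Parseval's theorem.

Σ|x[n]|² = (1/N)Σ|X[k]|² = 32.0000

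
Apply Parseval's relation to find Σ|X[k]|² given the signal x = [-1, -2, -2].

Parseval: Σ|x[n]|² = (1/N)Σ|X[k]|², so Σ|X[k]|² = N·Σ|x[n]|² = 3·9.0000

Σ|X[k]|² = N·Σ|x[n]|² = 3·9.0000 = 27.0000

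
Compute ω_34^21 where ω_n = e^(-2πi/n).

ω_34^21 = e^(-2πi·21/34)
= cos(-2π·21/34) + i·sin(-2π·21/34)
= cos(-42π/34) + i·sin(-42π/34)

ω_34^21 = cos(-42π/34) + i·sin(-42π/34) = -0.7390+0.6737i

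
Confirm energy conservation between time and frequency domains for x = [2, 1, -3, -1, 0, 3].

Time domain:
Σ|x[n]|² = |2|² + |1|² + |-3|² + |-1|² + |0|² + |3|² = 24.0000

Frequency domain:
(1/6)Σ|X[k]|² = (1/6)(|2|² + |6.5000+4.3301i|² + |0.5000-0.8660i|² + |-4|² + |0.5000+0.8660i|² + |6.5000-4.3301i|²) = (1/6)·144.0000 = 24.0000

Both sides agree, confirming Parseval's theorem.

Σ|x[n]|² = (1/N)Σ|X[k]|² = 24.0000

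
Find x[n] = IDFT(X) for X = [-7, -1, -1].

x[n] = (1/3) Σ(k=0 to 2) X[k] · e^(2πikn/3)

Computing each x[n]:
x[0] = -3
x[1] = -2
x[2] = -2

x = [-3, -2, -2]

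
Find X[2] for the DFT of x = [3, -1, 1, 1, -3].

X[2] = Σ(n=0 to 4) x[n] · ω_5^(2n) where ω_5 = e^(-2πi/5)
= (3)·ω_5^0 + (-1)·ω_5^2 + (1)·ω_5^4 + (1)·ω_5^6 + (-3)·ω_5^8

X[2] = 6.8541-1.1756i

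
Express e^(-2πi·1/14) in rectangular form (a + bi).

ω_14^1 = e^(-2πi·1/14)
= cos(-2π·1/14) + i·sin(-2π·1/14)
= cos(-2π/14) + i·sin(-2π/14)

ω_14^1 = cos(-2π/14) + i·sin(-2π/14) = 0.9010-0.4339i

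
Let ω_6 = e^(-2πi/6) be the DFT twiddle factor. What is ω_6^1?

ω_6^1 = e^(-2πi·1/6)
= cos(-2π·1/6) + i·sin(-2π·1/6)
= cos(-2π/6) + i·sin(-2π/6)

ω_6^1 = cos(-2π/6) + i·sin(-2π/6) = 0.5000-0.8660i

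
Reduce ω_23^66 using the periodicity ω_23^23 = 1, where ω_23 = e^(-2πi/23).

Since ω_23^23 = 1, powers reduce modulo 23.
66 mod 23 = 20
So ω_23^66 = ω_23^20 = e^(-2πi·20/23)

ω_23^66 = ω_23^20 = 0.6826+0.7308i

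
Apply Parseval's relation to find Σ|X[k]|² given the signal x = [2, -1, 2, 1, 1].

Parseval: Σ|x[n]|² = (1/N)Σ|X[k]|², so Σ|X[k]|² = N·Σ|x[n]|² = 5·11.0000

Σ|X[k]|² = N·Σ|x[n]|² = 5·11.0000 = 55.0000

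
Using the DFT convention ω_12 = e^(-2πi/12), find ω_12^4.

ω_12^4 = e^(-2πi·4/12)
= cos(-2π·4/12) + i·sin(-2π·4/12)
= cos(-8π/12) + i·sin(-8π/12)

ω_12^4 = cos(-8π/12) + i·sin(-8π/12) = -0.5000-0.8660i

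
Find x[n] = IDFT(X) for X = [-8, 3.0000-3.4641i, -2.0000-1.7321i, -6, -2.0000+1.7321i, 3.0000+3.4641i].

x[n] = (1/6) Σ(k=0 to 5) X[k] · e^(2πikn/6)

Computing each x[n]:
x[0] = -2
x[1] = 2
x[2] = -2
x[3] = -2
x[4] = -3
x[5] = -1

x = [-2, 2, -2, -2, -3, -1]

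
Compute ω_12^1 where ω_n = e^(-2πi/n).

ω_12^1 = e^(-2πi·1/12)
= cos(-2π·1/12) + i·sin(-2π·1/12)
= cos(-2π/12) + i·sin(-2π/12)

ω_12^1 = cos(-2π/12) + i·sin(-2π/12) = 0.8660-0.5000i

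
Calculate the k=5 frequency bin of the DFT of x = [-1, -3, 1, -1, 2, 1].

X[5] = Σ(n=0 to 5) x[n] · ω_6^(5n) where ω_6 = e^(-2πi/6)
= (-1)·ω_6^0 + (-3)·ω_6^5 + (1)·ω_6^10 + (-1)·ω_6^15 + (2)·ω_6^20 + (1)·ω_6^25

X[5] = -2.5000-4.3301i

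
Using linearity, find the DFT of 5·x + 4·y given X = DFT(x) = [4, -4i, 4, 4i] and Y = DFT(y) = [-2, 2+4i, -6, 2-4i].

By linearity: DFT(5x + 4y) = 5·DFT(x) + 4·DFT(y)
= 5·[4, -4i, 4, 4i] + 4·[-2, 2+4i, -6, 2-4i]

Computing element-wise:
Z[0] = 5·(4) + 4·(-2) = 12
Z[1] = 5·(-4i) + 4·(2+4i) = 8-4i
Z[2] = 5·(4) + 4·(-6) = -4
Z[3] = 5·(4i) + 4·(2-4i) = 8+4i

DFT(5x + 4y) = 5·X + 4·Y = [12, 8-4i, -4, 8+4i]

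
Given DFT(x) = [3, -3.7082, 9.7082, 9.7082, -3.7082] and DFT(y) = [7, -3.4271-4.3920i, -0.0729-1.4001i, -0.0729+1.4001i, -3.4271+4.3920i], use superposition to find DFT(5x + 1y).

By linearity: DFT(5x + 1y) = 5·DFT(x) + 1·DFT(y)
= 5·[3, -3.7082, 9.7082, 9.7082, -3.7082] + 1·[7, -3.4271-4.3920i, -0.0729-1.4001i, -0.0729+1.4001i, -3.4271+4.3920i]

Computing element-wise:
Z[0] = 5·(3) + 1·(7) = 22
Z[1] = 5·(-3.7082) + 1·(-3.4271-4.3920i) = -21.9681-4.3920i
Z[2] = 5·(9.7082) + 1·(-0.0729-1.4001i) = 48.4681-1.4001i
Z[3] = 5·(9.7082) + 1·(-0.0729+1.4001i) = 48.4681+1.4001i
Z[4] = 5·(-3.7082) + 1·(-3.4271+4.3920i) = -21.9681+4.3920i

DFT(5x + 1y) = 5·X + 1·Y = [22, -21.9681-4.3920i, 48.4681-1.4001i, 48.4681+1.4001i, -21.9681+4.3920i]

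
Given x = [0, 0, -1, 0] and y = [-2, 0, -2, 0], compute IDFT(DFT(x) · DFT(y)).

(x ⊛ y)[n] = Σ(m=0 to 3) x[m] · y[(n-m) mod 4]

Computing each output sample:
(x ⊛ y)[0] = 2
(x ⊛ y)[1] = 0
(x ⊛ y)[2] = 2
(x ⊛ y)[3] = 0

x ⊛ y = [2, 0, 2, 0]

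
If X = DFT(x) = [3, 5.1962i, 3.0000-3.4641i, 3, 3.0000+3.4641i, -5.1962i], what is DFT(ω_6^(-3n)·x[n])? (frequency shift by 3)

Modulation property: DFT(ω_6^(-3n)·x[n]) = X[(k-3) mod 6], so circularly shift X by 3 positions.

X[k-3] = [3, 3.0000+3.4641i, -5.1962i, 3, 5.1962i, 3.0000-3.4641i]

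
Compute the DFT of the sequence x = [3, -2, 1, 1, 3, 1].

X[k] = Σ(n=0 to 5) x[n] · ω_6^(nk)
where ω_6 = e^(-2πi/6)

Computing each X[k]:
X[0] = 7
X[1] = -0.5000+4.3301i
X[2] = 2.5000+0.8660i
X[3] = 7
X[4] = 2.5000-0.8660i
X[5] = -0.5000-4.3301i

X = [7, -0.5000+4.3301i, 2.5000+0.8660i, 7, 2.5000-0.8660i, -0.5000-4.3301i]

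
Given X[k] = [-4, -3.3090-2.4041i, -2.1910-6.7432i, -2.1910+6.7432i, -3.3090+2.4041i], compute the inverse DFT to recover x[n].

x[n] = (1/5) Σ(k=0 to 4) X[k] · e^(2πikn/5)

Computing each x[n]:
x[0] = -3
x[1] = 2
x[2] = -2
x[3] = 2
x[4] = -3

x = [-3, 2, -2, 2, -3]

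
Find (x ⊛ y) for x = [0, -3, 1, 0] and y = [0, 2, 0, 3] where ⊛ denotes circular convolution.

(x ⊛ y)[n] = Σ(m=0 to 3) x[m] · y[(n-m) mod 4]

Computing each output sample:
(x ⊛ y)[0] = -9
(x ⊛ y)[1] = 3
(x ⊛ y)[2] = -6
(x ⊛ y)[3] = 2

x ⊛ y = [-9, 3, -6, 2]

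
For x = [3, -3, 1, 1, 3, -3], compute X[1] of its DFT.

X[1] = Σ(n=0 to 5) x[n] · ω_6^(1n) where ω_6 = e^(-2πi/6)
= (3)·ω_6^0 + (-3)·ω_6^1 + (1)·ω_6^2 + (1)·ω_6^3 + (3)·ω_6^4 + (-3)·ω_6^5

X[1] = -3.0000+1.7321i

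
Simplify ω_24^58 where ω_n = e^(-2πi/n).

Since ω_24^24 = 1, powers reduce modulo 24.
58 mod 24 = 10
So ω_24^58 = ω_24^10 = e^(-2πi·10/24)

ω_24^58 = ω_24^10 = -0.8660-0.5000i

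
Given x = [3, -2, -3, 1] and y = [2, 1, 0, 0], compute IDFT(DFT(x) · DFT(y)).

(x ⊛ y)[n] = Σ(m=0 to 3) x[m] · y[(n-m) mod 4]

Computing each output sample:
(x ⊛ y)[0] = 7
(x ⊛ y)[1] = -1
(x ⊛ y)[2] = -8
(x ⊛ y)[3] = -1

x ⊛ y = [7, -1, -8, -1]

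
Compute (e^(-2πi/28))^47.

Since ω_28^28 = 1, powers reduce modulo 28.
47 mod 28 = 19
So ω_28^47 = ω_28^19 = e^(-2πi·19/28)

ω_28^47 = ω_28^19 = -0.4339+0.9010i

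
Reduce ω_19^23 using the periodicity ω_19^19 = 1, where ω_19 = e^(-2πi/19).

Since ω_19^19 = 1, powers reduce modulo 19.
23 mod 19 = 4
So ω_19^23 = ω_19^4 = e^(-2πi·4/19)

ω_19^23 = ω_19^4 = 0.2455-0.9694i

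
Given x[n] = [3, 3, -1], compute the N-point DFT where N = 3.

X[k] = Σ(n=0 to 2) x[n] · ω_3^(nk)
where ω_3 = e^(-2πi/3)

Computing each X[k]:
X[0] = 5
X[1] = 2.0000-3.4641i
X[2] = 2.0000+3.4641i

X = [5, 2.0000-3.4641i, 2.0000+3.4641i]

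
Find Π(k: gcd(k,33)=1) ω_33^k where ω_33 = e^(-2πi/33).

The primitive 33rd roots of unity are ω_33^k for k coprime to 33: k ∈ {1, 2, 4, 5, 7, 8, 10, 13, 14, 16, 17, 19, 20, 23, 25, 26, 28, 29, 31, 32}
Their product equals the constant term of the cyclotomic polynomial Φ_33(x) up to sign.
For n ≥ 3, the product of all primitive nth roots of unity is 1. (For n=1 it is 1; for n=2 it is -1.)

1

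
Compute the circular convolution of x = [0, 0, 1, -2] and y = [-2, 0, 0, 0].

(x ⊛ y)[n] = Σ(m=0 to 3) x[m] · y[(n-m) mod 4]

Computing each output sample:
(x ⊛ y)[0] = 0
(x ⊛ y)[1] = 0
(x ⊛ y)[2] = -2
(x ⊛ y)[3] = 4

x ⊛ y = [0, 0, -2, 4]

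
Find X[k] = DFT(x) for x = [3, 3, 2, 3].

X[k] = Σ(n=0 to 3) x[n] · ω_4^(nk)
where ω_4 = e^(-2πi/4)

Computing each X[k]:
X[0] = 11
X[1] = 1
X[2] = -1
X[3] = 1

X = [11, 1, -1, 1]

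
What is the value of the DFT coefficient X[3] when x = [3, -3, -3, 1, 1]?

X[3] = Σ(n=0 to 4) x[n] · ω_5^(3n) where ω_5 = e^(-2πi/5)
= (3)·ω_5^0 + (-3)·ω_5^3 + (-3)·ω_5^6 + (1)·ω_5^9 + (1)·ω_5^12

X[3] = 4.0000+1.4531i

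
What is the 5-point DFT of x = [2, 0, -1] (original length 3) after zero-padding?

Original 3-point DFT: [1, 2.5000-0.8660i, 2.5000+0.8660i]
Zero-padded 5-point DFT provides frequency interpolation.

DFT_5([x, 0, ...]) = [1, 2.8090+0.5878i, 1.6910-0.9511i, 1.6910+0.9511i, 2.8090-0.5878i]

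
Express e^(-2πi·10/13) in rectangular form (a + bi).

ω_13^10 = e^(-2πi·10/13)
= cos(-2π·10/13) + i·sin(-2π·10/13)
= cos(-20π/13) + i·sin(-20π/13)

ω_13^10 = cos(-20π/13) + i·sin(-20π/13) = 0.1205+0.9927i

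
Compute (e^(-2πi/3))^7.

Since ω_3^3 = 1, powers reduce modulo 3.
7 mod 3 = 1
So ω_3^7 = ω_3^1 = e^(-2πi·1/3)

ω_3^7 = ω_3^1 = -0.5000-0.8660i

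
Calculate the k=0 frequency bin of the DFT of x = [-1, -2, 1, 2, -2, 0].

X[0] = Σ(n=0 to 5) x[n] · ω_6^0 = Σ x[n]
= (-1) + (-2) + (1) + (2) + (-2) + (0)

X[0] = -2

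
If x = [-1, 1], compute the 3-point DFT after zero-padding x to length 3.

Original 2-point DFT: [0, -2]
Zero-padded 3-point DFT provides frequency interpolation.

DFT_3([x, 0, ...]) = [0, -1.5000-0.8660i, -1.5000+0.8660i]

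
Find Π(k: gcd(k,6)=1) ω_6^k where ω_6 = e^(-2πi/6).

The primitive 6th roots of unity are ω_6^k for k coprime to 6: k ∈ {1, 5}
Their product equals the constant term of the cyclotomic polynomial Φ_6(x) up to sign.
For n ≥ 3, the product of all primitive nth roots of unity is 1. (For n=1 it is 1; for n=2 it is -1.)

1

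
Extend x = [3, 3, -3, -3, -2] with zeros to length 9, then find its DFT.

Original 5-point DFT: [-2, 8.1631-4.7553i, 0.3369-2.9389i, 0.3369+2.9389i, 8.1631+4.7553i]
Zero-padded 9-point DFT provides frequency interpolation.

DFT_9([x, 0, ...]) = [-2, 8.1566+4.3082i, 6.3079-5.8120i, 1.0000-3.4641i, -0.9645-2.3260i, -0.9645+2.3260i, 1.0000+3.4641i, 6.3079+5.8120i, 8.1566-4.3082i]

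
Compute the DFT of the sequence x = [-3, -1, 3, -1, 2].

X[k] = Σ(n=0 to 4) x[n] · ω_5^(nk)
where ω_5 = e^(-2πi/5)

Computing each X[k]:
X[0] = 0
X[1] = -4.3090+0.5020i
X[2] = -3.1910+5.5676i
X[3] = -3.1910-5.5676i
X[4] = -4.3090-0.5020i

X = [0, -4.3090+0.5020i, -3.1910+5.5676i, -3.1910-5.5676i, -4.3090-0.5020i]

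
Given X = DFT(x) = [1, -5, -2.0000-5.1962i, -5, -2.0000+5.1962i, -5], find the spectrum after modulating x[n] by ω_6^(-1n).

Modulation property: DFT(ω_6^(-1n)·x[n]) = X[(k-1) mod 6], so circularly shift X by 1 positions.

X[k-1] = [-5, 1, -5, -2.0000-5.1962i, -5, -2.0000+5.1962i]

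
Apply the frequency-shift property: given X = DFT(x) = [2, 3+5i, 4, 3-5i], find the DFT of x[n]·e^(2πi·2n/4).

Modulation property: DFT(ω_4^(-2n)·x[n]) = X[(k-2) mod 4], so circularly shift X by 2 positions.

X[k-2] = [4, 3-5i, 2, 3+5i]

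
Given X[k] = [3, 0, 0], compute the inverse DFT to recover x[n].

x[n] = (1/3) Σ(k=0 to 2) X[k] · e^(2πikn/3)

Computing each x[n]:
x[0] = 1
x[1] = 1
x[2] = 1

x = [1, 1, 1]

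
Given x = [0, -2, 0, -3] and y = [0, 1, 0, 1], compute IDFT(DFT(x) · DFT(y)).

(x ⊛ y)[n] = Σ(m=0 to 3) x[m] · y[(n-m) mod 4]

Computing each output sample:
(x ⊛ y)[0] = -5
(x ⊛ y)[1] = 0
(x ⊛ y)[2] = -5
(x ⊛ y)[3] = 0

x ⊛ y = [-5, 0, -5, 0]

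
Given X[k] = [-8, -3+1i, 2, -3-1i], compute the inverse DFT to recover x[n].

x[n] = (1/4) Σ(k=0 to 3) X[k] · e^(2πikn/4)

Computing each x[n]:
x[0] = -3
x[1] = -3
x[2] = 0
x[3] = -2

x = [-3, -3, 0, -2]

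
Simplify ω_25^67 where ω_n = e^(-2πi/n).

Since ω_25^25 = 1, powers reduce modulo 25.
67 mod 25 = 17
So ω_25^67 = ω_25^17 = e^(-2πi·17/25)

ω_25^67 = ω_25^17 = -0.4258+0.9048i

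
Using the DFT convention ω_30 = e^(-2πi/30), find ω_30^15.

ω_30^15 = e^(-2πi·15/30)
= cos(-2π·15/30) + i·sin(-2π·15/30)
= cos(-30π/30) + i·sin(-30π/30)

ω_30^15 = cos(-30π/30) + i·sin(-30π/30) = -1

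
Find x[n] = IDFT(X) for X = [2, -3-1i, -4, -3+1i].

x[n] = (1/4) Σ(k=0 to 3) X[k] · e^(2πikn/4)

Computing each x[n]:
x[0] = -2
x[1] = 2
x[2] = 1
x[3] = 1

x = [-2, 2, 1, 1]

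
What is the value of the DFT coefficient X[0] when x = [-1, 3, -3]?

X[0] = Σ(n=0 to 2) x[n] · ω_3^0 = Σ x[n]
= (-1) + (3) + (-3)

X[0] = -1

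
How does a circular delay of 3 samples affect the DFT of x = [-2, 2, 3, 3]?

Time shift by 3: X_shifted[k] = ω_4^(3k) · X[k]
Shifted x = [2, 3, 3, -2]

DFT(x[n-3]) = [6, -1-5i, 4, -1+5i]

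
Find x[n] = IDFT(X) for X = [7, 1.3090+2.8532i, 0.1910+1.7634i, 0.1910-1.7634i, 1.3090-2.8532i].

x[n] = (1/5) Σ(k=0 to 4) X[k] · e^(2πikn/5)

Computing each x[n]:
x[0] = 2
x[1] = 0
x[2] = 1
x[3] = 1
x[4] = 3

x = [2, 0, 1, 1, 3]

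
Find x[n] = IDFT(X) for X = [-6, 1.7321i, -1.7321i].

x[n] = (1/3) Σ(k=0 to 2) X[k] · e^(2πikn/3)

Computing each x[n]:
x[0] = -2
x[1] = -3
x[2] = -1

x = [-2, -3, -1]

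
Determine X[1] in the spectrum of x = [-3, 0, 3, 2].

X[1] = Σ(n=0 to 3) x[n] · ω_4^(1n) where ω_4 = e^(-2πi/4)
= (-3)·ω_4^0 + (0)·ω_4^1 + (3)·ω_4^2 + (2)·ω_4^3

X[1] = -6+2i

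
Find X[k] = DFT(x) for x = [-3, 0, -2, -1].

X[k] = Σ(n=0 to 3) x[n] · ω_4^(nk)
where ω_4 = e^(-2πi/4)

Computing each X[k]:
X[0] = -6
X[1] = -1-1i
X[2] = -4
X[3] = -1+1i

X = [-6, -1-1i, -4, -1+1i]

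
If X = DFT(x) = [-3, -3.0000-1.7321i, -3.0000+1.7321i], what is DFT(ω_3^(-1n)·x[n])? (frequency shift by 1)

Modulation property: DFT(ω_3^(-1n)·x[n]) = X[(k-1) mod 3], so circularly shift X by 1 positions.

X[k-1] = [-3.0000+1.7321i, -3, -3.0000-1.7321i]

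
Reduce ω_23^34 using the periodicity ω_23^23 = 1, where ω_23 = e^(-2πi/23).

Since ω_23^23 = 1, powers reduce modulo 23.
34 mod 23 = 11
So ω_23^34 = ω_23^11 = e^(-2πi·11/23)

ω_23^34 = ω_23^11 = -0.9907-0.1362i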